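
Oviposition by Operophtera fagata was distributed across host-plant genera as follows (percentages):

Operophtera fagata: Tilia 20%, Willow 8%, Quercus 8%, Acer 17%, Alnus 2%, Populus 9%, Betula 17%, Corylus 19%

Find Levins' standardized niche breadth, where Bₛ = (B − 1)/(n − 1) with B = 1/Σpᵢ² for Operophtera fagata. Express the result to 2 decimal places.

0.78

Convert percentages to proportions (divide by 100).
Σpᵢ² = 0.20² + 0.08² + 0.08² + 0.17² + 0.02² + 0.09² + 0.17² + 0.19² = 0.0400 + 0.0064 + 0.0064 + 0.0289 + 0.0004 + 0.0081 + 0.0289 + 0.0361 = 0.1552
B = 1 / 0.1552 = 6.4433
Bₛ = (B − 1)/(n − 1) = (6.4433 − 1)/(8 − 1) = 5.4433/7 = 0.7776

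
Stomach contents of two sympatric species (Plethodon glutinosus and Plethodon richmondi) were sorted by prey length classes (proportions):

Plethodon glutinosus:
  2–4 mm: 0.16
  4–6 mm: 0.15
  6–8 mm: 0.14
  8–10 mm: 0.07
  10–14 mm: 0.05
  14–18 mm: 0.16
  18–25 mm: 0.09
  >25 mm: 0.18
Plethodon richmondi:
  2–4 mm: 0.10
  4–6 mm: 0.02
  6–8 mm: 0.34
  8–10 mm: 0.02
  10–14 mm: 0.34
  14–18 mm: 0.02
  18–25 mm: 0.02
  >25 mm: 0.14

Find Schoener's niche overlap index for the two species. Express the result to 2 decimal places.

Σ|p₁ᵢ − p₂ᵢ| = 0.06 + 0.13 + 0.20 + 0.05 + 0.29 + 0.14 + 0.07 + 0.04 = 0.98
D = 1 − ½ × 0.98 = 1 − 0.490 = 0.5100

0.51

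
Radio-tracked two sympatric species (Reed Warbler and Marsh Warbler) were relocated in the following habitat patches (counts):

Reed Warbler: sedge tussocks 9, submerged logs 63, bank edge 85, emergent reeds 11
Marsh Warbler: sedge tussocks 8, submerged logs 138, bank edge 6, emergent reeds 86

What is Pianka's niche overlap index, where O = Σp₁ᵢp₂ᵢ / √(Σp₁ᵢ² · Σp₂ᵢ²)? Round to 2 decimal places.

Proportions for Reed Warbler (n=168): 9/168=0.0536, 63/168=0.3750, 85/168=0.5060, 11/168=0.0655
Proportions for Marsh Warbler (n=238): 8/238=0.0336, 138/238=0.5798, 6/238=0.0252, 86/238=0.3613
Σ p₁ᵢp₂ᵢ = 0.001801 + 0.217425 + 0.012751 + 0.023665 = 0.255642
Σp_1ᵢ² = 0.0536² + 0.3750² + 0.5060² + 0.0655² = 0.002873 + 0.140625 + 0.256036 + 0.004290 = 0.403824
Σp_2ᵢ² = 0.0336² + 0.5798² + 0.0252² + 0.3613² = 0.001129 + 0.336168 + 0.000635 + 0.130538 = 0.468470
O = 0.255642 / √(0.403824 × 0.468470) = 0.255642 / 0.4349476 = 0.5878

0.59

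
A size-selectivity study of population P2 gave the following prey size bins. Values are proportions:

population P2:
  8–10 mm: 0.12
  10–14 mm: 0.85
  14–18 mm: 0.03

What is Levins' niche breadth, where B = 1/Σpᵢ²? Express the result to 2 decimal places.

Σpᵢ² = 0.12² + 0.85² + 0.03² = 0.0144 + 0.7225 + 0.0009 = 0.7378
B = 1 / 0.7378 = 1.3554

1.36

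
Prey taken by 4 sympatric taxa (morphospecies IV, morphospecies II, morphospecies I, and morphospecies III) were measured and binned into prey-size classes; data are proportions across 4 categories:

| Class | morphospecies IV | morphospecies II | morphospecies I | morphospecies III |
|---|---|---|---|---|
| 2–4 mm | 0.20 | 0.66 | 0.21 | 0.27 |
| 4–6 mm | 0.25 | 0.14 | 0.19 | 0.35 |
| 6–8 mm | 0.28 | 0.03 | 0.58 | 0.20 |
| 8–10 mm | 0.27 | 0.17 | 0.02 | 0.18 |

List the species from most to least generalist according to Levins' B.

morphospecies IV > morphospecies III > morphospecies I > morphospecies II

Σp_IVᵢ² = 0.20² + 0.25² + 0.28² + 0.27² = 0.0400 + 0.0625 + 0.0784 + 0.0729 = 0.2538
B_IV = 1 / 0.2538 = 3.9401
Σp_IIᵢ² = 0.66² + 0.14² + 0.03² + 0.17² = 0.4356 + 0.0196 + 0.0009 + 0.0289 = 0.4850
B_II = 1 / 0.4850 = 2.0619
Σp_Iᵢ² = 0.21² + 0.19² + 0.58² + 0.02² = 0.0441 + 0.0361 + 0.3364 + 0.0004 = 0.4170
B_I = 1 / 0.4170 = 2.3981
Σp_IIIᵢ² = 0.27² + 0.35² + 0.20² + 0.18² = 0.0729 + 0.1225 + 0.0400 + 0.0324 = 0.2678
B_III = 1 / 0.2678 = 3.7341
Ranking by B (broadest → narrowest): morphospecies IV (3.94) > morphospecies III (3.73) > morphospecies I (2.40) > morphospecies II (2.06)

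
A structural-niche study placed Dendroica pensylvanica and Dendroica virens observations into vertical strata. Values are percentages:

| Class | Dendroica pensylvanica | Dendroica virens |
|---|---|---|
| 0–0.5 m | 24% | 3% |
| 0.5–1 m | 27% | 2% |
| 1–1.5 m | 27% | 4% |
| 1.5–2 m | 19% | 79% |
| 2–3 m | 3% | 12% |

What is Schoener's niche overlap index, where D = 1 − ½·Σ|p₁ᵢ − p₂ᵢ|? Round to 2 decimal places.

0.31

Convert percentages to proportions (divide by 100).
Σ|p₁ᵢ − p₂ᵢ| = 0.21 + 0.25 + 0.23 + 0.60 + 0.09 = 1.38
D = 1 − ½ × 1.38 = 1 − 0.690 = 0.3100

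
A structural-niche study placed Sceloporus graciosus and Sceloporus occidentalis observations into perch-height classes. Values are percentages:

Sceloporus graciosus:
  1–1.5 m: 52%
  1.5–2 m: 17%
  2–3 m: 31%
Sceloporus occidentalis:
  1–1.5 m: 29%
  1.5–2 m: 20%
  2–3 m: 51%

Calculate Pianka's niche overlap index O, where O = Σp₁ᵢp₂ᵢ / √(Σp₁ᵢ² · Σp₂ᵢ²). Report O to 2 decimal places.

Convert percentages to proportions (divide by 100).
Σ p₁ᵢp₂ᵢ = 0.1508 + 0.0340 + 0.1581 = 0.3429
Σp_1ᵢ² = 0.52² + 0.17² + 0.31² = 0.2704 + 0.0289 + 0.0961 = 0.3954
Σp_2ᵢ² = 0.29² + 0.20² + 0.51² = 0.0841 + 0.0400 + 0.2601 = 0.3842
O = 0.3429 / √(0.3954 × 0.3842) = 0.3429 / 0.38976 = 0.8798

0.88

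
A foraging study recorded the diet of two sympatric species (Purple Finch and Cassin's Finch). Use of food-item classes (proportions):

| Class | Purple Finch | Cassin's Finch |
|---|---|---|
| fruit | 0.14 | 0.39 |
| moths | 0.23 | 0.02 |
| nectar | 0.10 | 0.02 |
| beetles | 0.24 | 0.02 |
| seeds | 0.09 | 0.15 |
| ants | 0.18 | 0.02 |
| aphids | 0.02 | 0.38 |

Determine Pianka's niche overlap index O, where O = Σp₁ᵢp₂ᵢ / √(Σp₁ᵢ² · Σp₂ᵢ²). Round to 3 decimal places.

0.377

Σ p₁ᵢp₂ᵢ = 0.0546 + 0.0046 + 0.0020 + 0.0048 + 0.0135 + 0.0036 + 0.0076 = 0.0907
Σp_1ᵢ² = 0.14² + 0.23² + 0.10² + 0.24² + 0.09² + 0.18² + 0.02² = 0.0196 + 0.0529 + 0.0100 + 0.0576 + 0.0081 + 0.0324 + 0.0004 = 0.1810
Σp_2ᵢ² = 0.39² + 0.02² + 0.02² + 0.02² + 0.15² + 0.02² + 0.38² = 0.1521 + 0.0004 + 0.0004 + 0.0004 + 0.0225 + 0.0004 + 0.1444 = 0.3206
O = 0.0907 / √(0.1810 × 0.3206) = 0.0907 / 0.240891 = 0.37652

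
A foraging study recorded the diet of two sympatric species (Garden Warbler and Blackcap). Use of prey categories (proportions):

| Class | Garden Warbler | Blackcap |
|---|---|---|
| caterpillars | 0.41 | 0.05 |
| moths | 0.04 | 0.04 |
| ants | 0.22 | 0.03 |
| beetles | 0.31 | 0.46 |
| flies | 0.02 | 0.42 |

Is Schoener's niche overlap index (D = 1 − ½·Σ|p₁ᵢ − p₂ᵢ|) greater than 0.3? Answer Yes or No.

Σ|p₁ᵢ − p₂ᵢ| = 0.36 + 0.00 + 0.19 + 0.15 + 0.40 = 1.10
D = 1 − ½ × 1.10 = 1 − 0.550 = 0.4500
D = 0.4500 > 0.3 → Yes.

Yes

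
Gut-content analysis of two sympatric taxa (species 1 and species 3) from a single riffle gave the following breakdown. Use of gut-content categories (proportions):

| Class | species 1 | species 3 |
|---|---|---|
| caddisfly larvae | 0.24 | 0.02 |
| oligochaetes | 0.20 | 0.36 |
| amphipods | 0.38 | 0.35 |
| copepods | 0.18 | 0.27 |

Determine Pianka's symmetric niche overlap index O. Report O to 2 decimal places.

0.86

Σ p₁ᵢp₂ᵢ = 0.0048 + 0.0720 + 0.1330 + 0.0486 = 0.2584
Σp_1ᵢ² = 0.24² + 0.20² + 0.38² + 0.18² = 0.0576 + 0.0400 + 0.1444 + 0.0324 = 0.2744
Σp_2ᵢ² = 0.02² + 0.36² + 0.35² + 0.27² = 0.0004 + 0.1296 + 0.1225 + 0.0729 = 0.3254
O = 0.2584 / √(0.2744 × 0.3254) = 0.2584 / 0.29881 = 0.8648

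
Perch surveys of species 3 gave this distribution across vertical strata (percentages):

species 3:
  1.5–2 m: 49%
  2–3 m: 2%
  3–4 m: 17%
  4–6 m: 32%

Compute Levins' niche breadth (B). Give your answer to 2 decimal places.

Convert percentages to proportions (divide by 100).
Σpᵢ² = 0.49² + 0.02² + 0.17² + 0.32² = 0.2401 + 0.0004 + 0.0289 + 0.1024 = 0.3718
B = 1 / 0.3718 = 2.6896

2.69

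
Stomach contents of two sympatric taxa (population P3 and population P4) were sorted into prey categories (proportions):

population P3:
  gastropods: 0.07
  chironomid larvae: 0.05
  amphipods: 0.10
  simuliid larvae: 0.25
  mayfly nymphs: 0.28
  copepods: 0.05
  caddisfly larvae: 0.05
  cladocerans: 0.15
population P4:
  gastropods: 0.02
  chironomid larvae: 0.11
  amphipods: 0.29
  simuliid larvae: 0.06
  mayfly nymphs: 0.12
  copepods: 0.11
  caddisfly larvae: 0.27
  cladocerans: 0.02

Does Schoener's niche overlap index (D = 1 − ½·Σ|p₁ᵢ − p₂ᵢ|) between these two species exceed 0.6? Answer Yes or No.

No

Σ|p₁ᵢ − p₂ᵢ| = 0.05 + 0.06 + 0.19 + 0.19 + 0.16 + 0.06 + 0.22 + 0.13 = 1.06
D = 1 − ½ × 1.06 = 1 − 0.530 = 0.4700
D = 0.4700 < 0.6 → No.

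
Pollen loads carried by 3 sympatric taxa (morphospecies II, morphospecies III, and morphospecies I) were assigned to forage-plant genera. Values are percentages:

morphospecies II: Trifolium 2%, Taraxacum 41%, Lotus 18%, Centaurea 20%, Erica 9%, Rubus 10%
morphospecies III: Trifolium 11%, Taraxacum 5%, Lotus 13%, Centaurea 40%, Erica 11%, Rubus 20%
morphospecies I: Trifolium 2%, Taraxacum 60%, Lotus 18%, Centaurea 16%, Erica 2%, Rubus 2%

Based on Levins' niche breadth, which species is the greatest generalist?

Convert percentages to proportions (divide by 100).
Σp_IIᵢ² = 0.02² + 0.41² + 0.18² + 0.20² + 0.09² + 0.10² = 0.0004 + 0.1681 + 0.0324 + 0.0400 + 0.0081 + 0.0100 = 0.2590
B_II = 1 / 0.2590 = 3.8610
Σp_IIIᵢ² = 0.11² + 0.05² + 0.13² + 0.40² + 0.11² + 0.20² = 0.0121 + 0.0025 + 0.0169 + 0.1600 + 0.0121 + 0.0400 = 0.2436
B_III = 1 / 0.2436 = 4.1051
Σp_Iᵢ² = 0.02² + 0.60² + 0.18² + 0.16² + 0.02² + 0.02² = 0.0004 + 0.3600 + 0.0324 + 0.0256 + 0.0004 + 0.0004 = 0.4192
B_I = 1 / 0.4192 = 2.3855
Highest B → broadest niche (most generalist): morphospecies III (B = 4.11).

morphospecies III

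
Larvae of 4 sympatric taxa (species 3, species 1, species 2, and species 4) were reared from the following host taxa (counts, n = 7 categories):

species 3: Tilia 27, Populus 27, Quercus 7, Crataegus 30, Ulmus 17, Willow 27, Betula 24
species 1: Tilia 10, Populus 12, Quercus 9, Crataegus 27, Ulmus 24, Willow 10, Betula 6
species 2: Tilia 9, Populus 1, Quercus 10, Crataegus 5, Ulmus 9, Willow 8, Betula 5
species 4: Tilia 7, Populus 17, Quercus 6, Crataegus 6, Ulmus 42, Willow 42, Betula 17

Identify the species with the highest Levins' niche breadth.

species 3

Proportions for species 3 (n=159): 27/159=0.1698, 27/159=0.1698, 7/159=0.0440, 30/159=0.1887, 17/159=0.1069, 27/159=0.1698, 24/159=0.1509
Proportions for species 1 (n=98): 10/98=0.1020, 12/98=0.1224, 9/98=0.0918, 27/98=0.2755, 24/98=0.2449, 10/98=0.1020, 6/98=0.0612
Proportions for species 2 (n=47): 9/47=0.1915, 1/47=0.0213, 10/47=0.2128, 5/47=0.1064, 9/47=0.1915, 8/47=0.1702, 5/47=0.1064
Proportions for species 4 (n=137): 7/137=0.0511, 17/137=0.1241, 6/137=0.0438, 6/137=0.0438, 42/137=0.3066, 42/137=0.3066, 17/137=0.1241
Σp_3ᵢ² = 0.1698² + 0.1698² + 0.0440² + 0.1887² + 0.1069² + 0.1698² + 0.1509² = 0.028832 + 0.028832 + 0.001936 + 0.035608 + 0.011428 + 0.028832 + 0.022771 = 0.158239
B_3 = 1 / 0.158239 = 6.3196
Σp_1ᵢ² = 0.1020² + 0.1224² + 0.0918² + 0.2755² + 0.2449² + 0.1020² + 0.0612² = 0.010404 + 0.014982 + 0.008427 + 0.075900 + 0.059976 + 0.010404 + 0.003745 = 0.183838
B_1 = 1 / 0.183838 = 5.4396
Σp_2ᵢ² = 0.1915² + 0.0213² + 0.2128² + 0.1064² + 0.1915² + 0.1702² + 0.1064² = 0.036672 + 0.000454 + 0.045284 + 0.011321 + 0.036672 + 0.028968 + 0.011321 = 0.170692
B_2 = 1 / 0.170692 = 5.8585
Σp_4ᵢ² = 0.0511² + 0.1241² + 0.0438² + 0.0438² + 0.3066² + 0.3066² + 0.1241² = 0.002611 + 0.015401 + 0.001918 + 0.001918 + 0.094004 + 0.094004 + 0.015401 = 0.225257
B_4 = 1 / 0.225257 = 4.4394
Highest B → broadest niche (most generalist): species 3 (B = 6.32).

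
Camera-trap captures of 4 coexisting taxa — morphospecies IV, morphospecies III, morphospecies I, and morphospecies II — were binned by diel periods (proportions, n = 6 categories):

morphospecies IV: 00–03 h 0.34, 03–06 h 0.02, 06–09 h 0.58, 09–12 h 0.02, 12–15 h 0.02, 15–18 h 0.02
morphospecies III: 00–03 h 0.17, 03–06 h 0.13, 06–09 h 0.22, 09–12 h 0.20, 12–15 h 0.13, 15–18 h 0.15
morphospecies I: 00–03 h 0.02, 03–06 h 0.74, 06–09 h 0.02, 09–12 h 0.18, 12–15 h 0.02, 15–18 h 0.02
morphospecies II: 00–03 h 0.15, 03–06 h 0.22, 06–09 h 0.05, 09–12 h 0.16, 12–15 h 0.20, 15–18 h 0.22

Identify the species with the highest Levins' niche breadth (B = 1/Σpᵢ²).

morphospecies III

Σp_IVᵢ² = 0.34² + 0.02² + 0.58² + 0.02² + 0.02² + 0.02² = 0.1156 + 0.0004 + 0.3364 + 0.0004 + 0.0004 + 0.0004 = 0.4536
B_IV = 1 / 0.4536 = 2.2046
Σp_IIIᵢ² = 0.17² + 0.13² + 0.22² + 0.20² + 0.13² + 0.15² = 0.0289 + 0.0169 + 0.0484 + 0.0400 + 0.0169 + 0.0225 = 0.1736
B_III = 1 / 0.1736 = 5.7604
Σp_Iᵢ² = 0.02² + 0.74² + 0.02² + 0.18² + 0.02² + 0.02² = 0.0004 + 0.5476 + 0.0004 + 0.0324 + 0.0004 + 0.0004 = 0.5816
B_I = 1 / 0.5816 = 1.7194
Σp_IIᵢ² = 0.15² + 0.22² + 0.05² + 0.16² + 0.20² + 0.22² = 0.0225 + 0.0484 + 0.0025 + 0.0256 + 0.0400 + 0.0484 = 0.1874
B_II = 1 / 0.1874 = 5.3362
Highest B → broadest niche (most generalist): morphospecies III (B = 5.76).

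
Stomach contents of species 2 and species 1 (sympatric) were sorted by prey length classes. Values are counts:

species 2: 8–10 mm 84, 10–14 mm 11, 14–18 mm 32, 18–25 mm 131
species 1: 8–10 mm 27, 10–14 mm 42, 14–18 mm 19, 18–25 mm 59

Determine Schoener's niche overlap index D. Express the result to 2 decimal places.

0.75

Proportions for species 2 (n=258): 84/258=0.3256, 11/258=0.0426, 32/258=0.1240, 131/258=0.5078
Proportions for species 1 (n=147): 27/147=0.1837, 42/147=0.2857, 19/147=0.1293, 59/147=0.4014
Σ|p₁ᵢ − p₂ᵢ| = 0.1419 + 0.2431 + 0.0053 + 0.1064 = 0.4967
D = 1 − ½ × 0.4967 = 1 − 0.24835 = 0.75165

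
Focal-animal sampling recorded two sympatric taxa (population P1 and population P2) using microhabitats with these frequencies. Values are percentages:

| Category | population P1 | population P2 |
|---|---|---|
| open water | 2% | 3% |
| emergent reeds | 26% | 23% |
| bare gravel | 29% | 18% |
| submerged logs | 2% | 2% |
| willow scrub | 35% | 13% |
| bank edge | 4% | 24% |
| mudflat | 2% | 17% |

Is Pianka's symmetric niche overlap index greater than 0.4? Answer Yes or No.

Convert percentages to proportions (divide by 100).
Σ p₁ᵢp₂ᵢ = 0.0006 + 0.0598 + 0.0522 + 0.0004 + 0.0455 + 0.0096 + 0.0034 = 0.1715
Σp_1ᵢ² = 0.02² + 0.26² + 0.29² + 0.02² + 0.35² + 0.04² + 0.02² = 0.0004 + 0.0676 + 0.0841 + 0.0004 + 0.1225 + 0.0016 + 0.0004 = 0.2770
Σp_2ᵢ² = 0.03² + 0.23² + 0.18² + 0.02² + 0.13² + 0.24² + 0.17² = 0.0009 + 0.0529 + 0.0324 + 0.0004 + 0.0169 + 0.0576 + 0.0289 = 0.1900
O = 0.1715 / √(0.2770 × 0.1900) = 0.1715 / 0.22941 = 0.7476
O = 0.7476 > 0.4 → Yes.

Yes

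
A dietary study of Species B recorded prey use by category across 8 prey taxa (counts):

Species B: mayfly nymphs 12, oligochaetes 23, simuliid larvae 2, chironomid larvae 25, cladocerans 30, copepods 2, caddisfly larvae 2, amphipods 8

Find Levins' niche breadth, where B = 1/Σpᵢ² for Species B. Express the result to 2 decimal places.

4.76

Proportions for Species B (n=104): 12/104=0.1154, 23/104=0.2212, 2/104=0.0192, 25/104=0.2404, 30/104=0.2885, 2/104=0.0192, 2/104=0.0192, 8/104=0.0769
Σpᵢ² = 0.1154² + 0.2212² + 0.0192² + 0.2404² + 0.2885² + 0.0192² + 0.0192² + 0.0769² = 0.013317 + 0.048929 + 0.000369 + 0.057792 + 0.083232 + 0.000369 + 0.000369 + 0.005914 = 0.210291
B = 1 / 0.210291 = 4.7553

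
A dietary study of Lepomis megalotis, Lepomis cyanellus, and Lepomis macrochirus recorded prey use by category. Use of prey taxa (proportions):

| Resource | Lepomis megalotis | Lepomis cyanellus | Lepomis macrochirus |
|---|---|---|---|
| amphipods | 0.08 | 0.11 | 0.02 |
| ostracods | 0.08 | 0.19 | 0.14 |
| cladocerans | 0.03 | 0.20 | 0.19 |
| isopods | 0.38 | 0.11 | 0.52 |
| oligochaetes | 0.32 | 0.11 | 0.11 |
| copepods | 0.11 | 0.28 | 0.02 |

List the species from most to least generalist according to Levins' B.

Σp_megaᵢ² = 0.08² + 0.08² + 0.03² + 0.38² + 0.32² + 0.11² = 0.0064 + 0.0064 + 0.0009 + 0.1444 + 0.1024 + 0.0121 = 0.2726
B_mega = 1 / 0.2726 = 3.6684
Σp_cyanᵢ² = 0.11² + 0.19² + 0.20² + 0.11² + 0.11² + 0.28² = 0.0121 + 0.0361 + 0.0400 + 0.0121 + 0.0121 + 0.0784 = 0.1908
B_cyan = 1 / 0.1908 = 5.2411
Σp_macrᵢ² = 0.02² + 0.14² + 0.19² + 0.52² + 0.11² + 0.02² = 0.0004 + 0.0196 + 0.0361 + 0.2704 + 0.0121 + 0.0004 = 0.3390
B_macr = 1 / 0.3390 = 2.9499
Ranking by B (broadest → narrowest): Lepomis cyanellus (5.24) > Lepomis megalotis (3.67) > Lepomis macrochirus (2.95)

Lepomis cyanellus > Lepomis megalotis > Lepomis macrochirus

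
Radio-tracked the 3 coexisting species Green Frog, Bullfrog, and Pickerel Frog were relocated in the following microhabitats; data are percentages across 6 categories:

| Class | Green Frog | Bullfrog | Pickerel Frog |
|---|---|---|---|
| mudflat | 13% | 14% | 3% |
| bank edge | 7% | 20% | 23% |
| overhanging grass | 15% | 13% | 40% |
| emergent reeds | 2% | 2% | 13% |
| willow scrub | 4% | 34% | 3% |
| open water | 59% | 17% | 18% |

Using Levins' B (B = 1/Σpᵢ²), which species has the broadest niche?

Bullfrog

Convert percentages to proportions (divide by 100).
Σp_Greeᵢ² = 0.13² + 0.07² + 0.15² + 0.02² + 0.04² + 0.59² = 0.0169 + 0.0049 + 0.0225 + 0.0004 + 0.0016 + 0.3481 = 0.3944
B_Gree = 1 / 0.3944 = 2.5355
Σp_Bullᵢ² = 0.14² + 0.20² + 0.13² + 0.02² + 0.34² + 0.17² = 0.0196 + 0.0400 + 0.0169 + 0.0004 + 0.1156 + 0.0289 = 0.2214
B_Bull = 1 / 0.2214 = 4.5167
Σp_Pickᵢ² = 0.03² + 0.23² + 0.40² + 0.13² + 0.03² + 0.18² = 0.0009 + 0.0529 + 0.1600 + 0.0169 + 0.0009 + 0.0324 = 0.2640
B_Pick = 1 / 0.2640 = 3.7879
Highest B → broadest niche (most generalist): Bullfrog (B = 4.52).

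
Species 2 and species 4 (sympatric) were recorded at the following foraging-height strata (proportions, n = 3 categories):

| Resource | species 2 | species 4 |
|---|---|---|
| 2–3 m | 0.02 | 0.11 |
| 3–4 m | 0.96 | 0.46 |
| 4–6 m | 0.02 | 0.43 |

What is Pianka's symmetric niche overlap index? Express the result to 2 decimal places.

0.74

Σ p₁ᵢp₂ᵢ = 0.0022 + 0.4416 + 0.0086 = 0.4524
Σp_1ᵢ² = 0.02² + 0.96² + 0.02² = 0.0004 + 0.9216 + 0.0004 = 0.9224
Σp_2ᵢ² = 0.11² + 0.46² + 0.43² = 0.0121 + 0.2116 + 0.1849 = 0.4086
O = 0.4524 / √(0.9224 × 0.4086) = 0.4524 / 0.61392 = 0.7369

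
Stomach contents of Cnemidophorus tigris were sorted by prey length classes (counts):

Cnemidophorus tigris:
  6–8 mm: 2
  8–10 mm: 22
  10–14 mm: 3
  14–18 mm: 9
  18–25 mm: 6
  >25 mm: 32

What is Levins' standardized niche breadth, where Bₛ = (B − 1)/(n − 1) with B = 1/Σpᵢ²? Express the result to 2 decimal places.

Proportions for Cnemidophorus tigris (n=74): 2/74=0.0270, 22/74=0.2973, 3/74=0.0405, 9/74=0.1216, 6/74=0.0811, 32/74=0.4324
Σpᵢ² = 0.0270² + 0.2973² + 0.0405² + 0.1216² + 0.0811² + 0.4324² = 0.000729 + 0.088387 + 0.001640 + 0.014787 + 0.006577 + 0.186970 = 0.299090
B = 1 / 0.299090 = 3.3435
Bₛ = (B − 1)/(n − 1) = (3.3435 − 1)/(6 − 1) = 2.3435/5 = 0.4687

0.47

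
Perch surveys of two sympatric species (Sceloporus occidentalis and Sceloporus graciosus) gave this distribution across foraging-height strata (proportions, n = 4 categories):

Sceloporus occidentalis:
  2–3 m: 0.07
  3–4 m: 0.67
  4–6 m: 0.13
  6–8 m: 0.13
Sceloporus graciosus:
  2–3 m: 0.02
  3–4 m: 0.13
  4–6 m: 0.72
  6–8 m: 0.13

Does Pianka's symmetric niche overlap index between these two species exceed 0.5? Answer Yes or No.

No

Σ p₁ᵢp₂ᵢ = 0.0014 + 0.0871 + 0.0936 + 0.0169 = 0.1990
Σp_1ᵢ² = 0.07² + 0.67² + 0.13² + 0.13² = 0.0049 + 0.4489 + 0.0169 + 0.0169 = 0.4876
Σp_2ᵢ² = 0.02² + 0.13² + 0.72² + 0.13² = 0.0004 + 0.0169 + 0.5184 + 0.0169 = 0.5526
O = 0.1990 / √(0.4876 × 0.5526) = 0.1990 / 0.51908 = 0.3834
O = 0.3834 < 0.5 → No.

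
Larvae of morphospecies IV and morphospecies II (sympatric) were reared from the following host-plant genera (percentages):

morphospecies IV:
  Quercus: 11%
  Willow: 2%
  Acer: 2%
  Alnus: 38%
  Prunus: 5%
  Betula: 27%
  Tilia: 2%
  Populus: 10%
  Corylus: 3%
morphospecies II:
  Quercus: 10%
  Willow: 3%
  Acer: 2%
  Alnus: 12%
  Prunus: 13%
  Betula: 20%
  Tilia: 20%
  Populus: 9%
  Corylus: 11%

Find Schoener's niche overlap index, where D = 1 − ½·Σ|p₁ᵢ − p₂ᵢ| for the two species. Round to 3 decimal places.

Convert percentages to proportions (divide by 100).
Σ|p₁ᵢ − p₂ᵢ| = 0.01 + 0.01 + 0.00 + 0.26 + 0.08 + 0.07 + 0.18 + 0.01 + 0.08 = 0.70
D = 1 − ½ × 0.70 = 1 − 0.350 = 0.65000

0.650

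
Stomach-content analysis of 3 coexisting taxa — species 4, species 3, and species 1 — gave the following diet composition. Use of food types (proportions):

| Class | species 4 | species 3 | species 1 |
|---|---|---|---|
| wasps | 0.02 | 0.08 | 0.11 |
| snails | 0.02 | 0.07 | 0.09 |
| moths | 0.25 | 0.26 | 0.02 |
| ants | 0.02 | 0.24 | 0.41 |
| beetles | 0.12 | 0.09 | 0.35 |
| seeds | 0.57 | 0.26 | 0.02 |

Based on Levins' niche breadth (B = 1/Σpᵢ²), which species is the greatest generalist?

Σp_4ᵢ² = 0.02² + 0.02² + 0.25² + 0.02² + 0.12² + 0.57² = 0.0004 + 0.0004 + 0.0625 + 0.0004 + 0.0144 + 0.3249 = 0.4030
B_4 = 1 / 0.4030 = 2.4814
Σp_3ᵢ² = 0.08² + 0.07² + 0.26² + 0.24² + 0.09² + 0.26² = 0.0064 + 0.0049 + 0.0676 + 0.0576 + 0.0081 + 0.0676 = 0.2122
B_3 = 1 / 0.2122 = 4.7125
Σp_1ᵢ² = 0.11² + 0.09² + 0.02² + 0.41² + 0.35² + 0.02² = 0.0121 + 0.0081 + 0.0004 + 0.1681 + 0.1225 + 0.0004 = 0.3116
B_1 = 1 / 0.3116 = 3.2092
Highest B → broadest niche (most generalist): species 3 (B = 4.71).

species 3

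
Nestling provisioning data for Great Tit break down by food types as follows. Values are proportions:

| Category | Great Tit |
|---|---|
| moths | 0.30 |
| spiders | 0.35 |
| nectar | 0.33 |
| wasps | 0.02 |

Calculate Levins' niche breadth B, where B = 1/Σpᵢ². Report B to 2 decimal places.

Σpᵢ² = 0.30² + 0.35² + 0.33² + 0.02² = 0.0900 + 0.1225 + 0.1089 + 0.0004 = 0.3218
B = 1 / 0.3218 = 3.1075

3.11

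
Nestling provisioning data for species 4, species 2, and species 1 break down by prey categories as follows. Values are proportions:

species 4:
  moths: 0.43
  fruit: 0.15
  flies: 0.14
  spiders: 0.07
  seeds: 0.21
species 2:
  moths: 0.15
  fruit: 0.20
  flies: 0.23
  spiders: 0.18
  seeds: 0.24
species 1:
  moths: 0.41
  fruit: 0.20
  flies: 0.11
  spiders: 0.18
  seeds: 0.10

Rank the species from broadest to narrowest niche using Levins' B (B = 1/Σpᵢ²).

species 2 > species 1 > species 4

Σp_4ᵢ² = 0.43² + 0.15² + 0.14² + 0.07² + 0.21² = 0.1849 + 0.0225 + 0.0196 + 0.0049 + 0.0441 = 0.2760
B_4 = 1 / 0.2760 = 3.6232
Σp_2ᵢ² = 0.15² + 0.20² + 0.23² + 0.18² + 0.24² = 0.0225 + 0.0400 + 0.0529 + 0.0324 + 0.0576 = 0.2054
B_2 = 1 / 0.2054 = 4.8685
Σp_1ᵢ² = 0.41² + 0.20² + 0.11² + 0.18² + 0.10² = 0.1681 + 0.0400 + 0.0121 + 0.0324 + 0.0100 = 0.2626
B_1 = 1 / 0.2626 = 3.8081
Ranking by B (broadest → narrowest): species 2 (4.87) > species 1 (3.81) > species 4 (3.62)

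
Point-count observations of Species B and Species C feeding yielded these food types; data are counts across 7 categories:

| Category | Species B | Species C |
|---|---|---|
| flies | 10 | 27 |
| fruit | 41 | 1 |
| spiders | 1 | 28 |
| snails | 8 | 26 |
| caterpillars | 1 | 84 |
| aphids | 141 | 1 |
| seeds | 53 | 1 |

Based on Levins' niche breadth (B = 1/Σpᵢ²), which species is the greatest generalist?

Species C

Proportions for Species B (n=255): 10/255=0.0392, 41/255=0.1608, 1/255=0.0039, 8/255=0.0314, 1/255=0.0039, 141/255=0.5529, 53/255=0.2078
Proportions for Species C (n=168): 27/168=0.1607, 1/168=0.0060, 28/168=0.1667, 26/168=0.1548, 84/168=0.5000, 1/168=0.0060, 1/168=0.0060
Σp_Bᵢ² = 0.0392² + 0.1608² + 0.0039² + 0.0314² + 0.0039² + 0.5529² + 0.2078² = 0.001537 + 0.025857 + 0.000015 + 0.000986 + 0.000015 + 0.305698 + 0.043181 = 0.377289
B_B = 1 / 0.377289 = 2.6505
Σp_Cᵢ² = 0.1607² + 0.0060² + 0.1667² + 0.1548² + 0.5000² + 0.0060² + 0.0060² = 0.025824 + 0.000036 + 0.027789 + 0.023963 + 0.250000 + 0.000036 + 0.000036 = 0.327684
B_C = 1 / 0.327684 = 3.0517
Highest B → broadest niche (most generalist): Species C (B = 3.05).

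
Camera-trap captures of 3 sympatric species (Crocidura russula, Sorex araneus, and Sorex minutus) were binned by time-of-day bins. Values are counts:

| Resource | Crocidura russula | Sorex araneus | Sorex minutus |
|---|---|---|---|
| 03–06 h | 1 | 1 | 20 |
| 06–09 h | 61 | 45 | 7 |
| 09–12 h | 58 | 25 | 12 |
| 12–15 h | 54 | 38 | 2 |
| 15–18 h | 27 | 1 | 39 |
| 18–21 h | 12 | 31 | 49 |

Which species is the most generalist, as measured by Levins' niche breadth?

Proportions for Crocidura russula (n=213): 1/213=0.0047, 61/213=0.2864, 58/213=0.2723, 54/213=0.2535, 27/213=0.1268, 12/213=0.0563
Proportions for Sorex araneus (n=141): 1/141=0.0071, 45/141=0.3191, 25/141=0.1773, 38/141=0.2695, 1/141=0.0071, 31/141=0.2199
Proportions for Sorex minutus (n=129): 20/129=0.1550, 7/129=0.0543, 12/129=0.0930, 2/129=0.0155, 39/129=0.3023, 49/129=0.3798
Σp_russᵢ² = 0.0047² + 0.2864² + 0.2723² + 0.2535² + 0.1268² + 0.0563² = 0.000022 + 0.082025 + 0.074147 + 0.064262 + 0.016078 + 0.003170 = 0.239704
B_russ = 1 / 0.239704 = 4.1718
Σp_aranᵢ² = 0.0071² + 0.3191² + 0.1773² + 0.2695² + 0.0071² + 0.2199² = 0.000050 + 0.101825 + 0.031435 + 0.072630 + 0.000050 + 0.048356 = 0.254346
B_aran = 1 / 0.254346 = 3.9317
Σp_minuᵢ² = 0.1550² + 0.0543² + 0.0930² + 0.0155² + 0.3023² + 0.3798² = 0.024025 + 0.002948 + 0.008649 + 0.000240 + 0.091385 + 0.144248 = 0.271495
B_minu = 1 / 0.271495 = 3.6833
Highest B → broadest niche (most generalist): Crocidura russula (B = 4.17).

Crocidura russula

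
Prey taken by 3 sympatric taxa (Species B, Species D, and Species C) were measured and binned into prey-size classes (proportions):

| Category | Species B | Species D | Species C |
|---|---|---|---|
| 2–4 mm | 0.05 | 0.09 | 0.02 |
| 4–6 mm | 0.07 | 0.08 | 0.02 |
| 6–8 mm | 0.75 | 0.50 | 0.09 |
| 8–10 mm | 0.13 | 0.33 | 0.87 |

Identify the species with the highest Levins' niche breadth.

Σp_Bᵢ² = 0.05² + 0.07² + 0.75² + 0.13² = 0.0025 + 0.0049 + 0.5625 + 0.0169 = 0.5868
B_B = 1 / 0.5868 = 1.7042
Σp_Dᵢ² = 0.09² + 0.08² + 0.50² + 0.33² = 0.0081 + 0.0064 + 0.2500 + 0.1089 = 0.3734
B_D = 1 / 0.3734 = 2.6781
Σp_Cᵢ² = 0.02² + 0.02² + 0.09² + 0.87² = 0.0004 + 0.0004 + 0.0081 + 0.7569 = 0.7658
B_C = 1 / 0.7658 = 1.3058
Highest B → broadest niche (most generalist): Species D (B = 2.68).

Species D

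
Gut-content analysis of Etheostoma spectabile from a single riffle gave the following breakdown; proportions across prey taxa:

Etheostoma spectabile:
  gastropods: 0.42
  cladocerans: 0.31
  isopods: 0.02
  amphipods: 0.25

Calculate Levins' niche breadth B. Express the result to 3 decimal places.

2.982

Σpᵢ² = 0.42² + 0.31² + 0.02² + 0.25² = 0.1764 + 0.0961 + 0.0004 + 0.0625 = 0.3354
B = 1 / 0.3354 = 2.98151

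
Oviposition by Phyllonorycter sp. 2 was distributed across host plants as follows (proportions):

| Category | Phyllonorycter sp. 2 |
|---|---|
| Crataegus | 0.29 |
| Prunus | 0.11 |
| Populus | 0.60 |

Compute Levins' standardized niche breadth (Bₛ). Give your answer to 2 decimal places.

0.60

Σpᵢ² = 0.29² + 0.11² + 0.60² = 0.0841 + 0.0121 + 0.3600 = 0.4562
B = 1 / 0.4562 = 2.1920
Bₛ = (B − 1)/(n − 1) = (2.1920 − 1)/(3 − 1) = 1.1920/2 = 0.5960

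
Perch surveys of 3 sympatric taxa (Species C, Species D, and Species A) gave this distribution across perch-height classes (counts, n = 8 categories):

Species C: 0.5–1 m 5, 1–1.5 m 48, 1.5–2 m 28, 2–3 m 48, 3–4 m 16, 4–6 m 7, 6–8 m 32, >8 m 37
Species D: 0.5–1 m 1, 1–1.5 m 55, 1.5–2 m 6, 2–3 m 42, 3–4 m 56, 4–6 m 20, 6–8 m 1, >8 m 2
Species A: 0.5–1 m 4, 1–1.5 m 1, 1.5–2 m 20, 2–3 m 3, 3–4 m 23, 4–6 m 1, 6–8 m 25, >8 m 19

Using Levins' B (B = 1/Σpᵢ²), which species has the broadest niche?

Species C

Proportions for Species C (n=221): 5/221=0.0226, 48/221=0.2172, 28/221=0.1267, 48/221=0.2172, 16/221=0.0724, 7/221=0.0317, 32/221=0.1448, 37/221=0.1674
Proportions for Species D (n=183): 1/183=0.0055, 55/183=0.3005, 6/183=0.0328, 42/183=0.2295, 56/183=0.3060, 20/183=0.1093, 1/183=0.0055, 2/183=0.0109
Proportions for Species A (n=96): 4/96=0.0417, 1/96=0.0104, 20/96=0.2083, 3/96=0.0313, 23/96=0.2396, 1/96=0.0104, 25/96=0.2604, 19/96=0.1979
Σp_Cᵢ² = 0.0226² + 0.2172² + 0.1267² + 0.2172² + 0.0724² + 0.0317² + 0.1448² + 0.1674² = 0.000511 + 0.047176 + 0.016053 + 0.047176 + 0.005242 + 0.001005 + 0.020967 + 0.028023 = 0.166153
B_C = 1 / 0.166153 = 6.0185
Σp_Dᵢ² = 0.0055² + 0.3005² + 0.0328² + 0.2295² + 0.3060² + 0.1093² + 0.0055² + 0.0109² = 0.000030 + 0.090300 + 0.001076 + 0.052670 + 0.093636 + 0.011946 + 0.000030 + 0.000119 = 0.249807
B_D = 1 / 0.249807 = 4.0031
Σp_Aᵢ² = 0.0417² + 0.0104² + 0.2083² + 0.0313² + 0.2396² + 0.0104² + 0.2604² + 0.1979² = 0.001739 + 0.000108 + 0.043389 + 0.000980 + 0.057408 + 0.000108 + 0.067808 + 0.039164 = 0.210704
B_A = 1 / 0.210704 = 4.7460
Highest B → broadest niche (most generalist): Species C (B = 6.02).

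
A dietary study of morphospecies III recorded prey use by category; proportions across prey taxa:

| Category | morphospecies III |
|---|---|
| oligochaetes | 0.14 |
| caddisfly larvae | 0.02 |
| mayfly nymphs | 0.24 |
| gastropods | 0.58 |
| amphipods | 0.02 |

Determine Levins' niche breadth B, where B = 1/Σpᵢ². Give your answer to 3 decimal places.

2.413

Σpᵢ² = 0.14² + 0.02² + 0.24² + 0.58² + 0.02² = 0.0196 + 0.0004 + 0.0576 + 0.3364 + 0.0004 = 0.4144
B = 1 / 0.4144 = 2.41313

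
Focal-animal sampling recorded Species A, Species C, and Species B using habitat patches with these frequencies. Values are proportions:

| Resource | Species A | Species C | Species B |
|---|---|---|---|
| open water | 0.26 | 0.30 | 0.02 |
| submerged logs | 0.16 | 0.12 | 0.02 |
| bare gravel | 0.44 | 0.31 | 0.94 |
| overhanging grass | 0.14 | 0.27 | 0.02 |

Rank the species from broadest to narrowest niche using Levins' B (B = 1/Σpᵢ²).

Σp_Aᵢ² = 0.26² + 0.16² + 0.44² + 0.14² = 0.0676 + 0.0256 + 0.1936 + 0.0196 = 0.3064
B_A = 1 / 0.3064 = 3.2637
Σp_Cᵢ² = 0.30² + 0.12² + 0.31² + 0.27² = 0.0900 + 0.0144 + 0.0961 + 0.0729 = 0.2734
B_C = 1 / 0.2734 = 3.6576
Σp_Bᵢ² = 0.02² + 0.02² + 0.94² + 0.02² = 0.0004 + 0.0004 + 0.8836 + 0.0004 = 0.8848
B_B = 1 / 0.8848 = 1.1302
Ranking by B (broadest → narrowest): Species C (3.66) > Species A (3.26) > Species B (1.13)

Species C > Species A > Species B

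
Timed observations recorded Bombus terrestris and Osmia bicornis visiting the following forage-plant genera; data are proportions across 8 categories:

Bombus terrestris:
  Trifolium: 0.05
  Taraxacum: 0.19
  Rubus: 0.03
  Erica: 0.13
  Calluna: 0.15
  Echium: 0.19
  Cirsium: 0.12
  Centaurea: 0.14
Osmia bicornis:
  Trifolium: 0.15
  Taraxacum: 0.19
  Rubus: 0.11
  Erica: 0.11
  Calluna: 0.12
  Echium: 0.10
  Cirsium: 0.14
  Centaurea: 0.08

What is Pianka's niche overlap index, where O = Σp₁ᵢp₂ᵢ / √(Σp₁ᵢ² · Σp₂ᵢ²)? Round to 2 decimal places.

0.90

Σ p₁ᵢp₂ᵢ = 0.0075 + 0.0361 + 0.0033 + 0.0143 + 0.0180 + 0.0190 + 0.0168 + 0.0112 = 0.1262
Σp_1ᵢ² = 0.05² + 0.19² + 0.03² + 0.13² + 0.15² + 0.19² + 0.12² + 0.14² = 0.0025 + 0.0361 + 0.0009 + 0.0169 + 0.0225 + 0.0361 + 0.0144 + 0.0196 = 0.1490
Σp_2ᵢ² = 0.15² + 0.19² + 0.11² + 0.11² + 0.12² + 0.10² + 0.14² + 0.08² = 0.0225 + 0.0361 + 0.0121 + 0.0121 + 0.0144 + 0.0100 + 0.0196 + 0.0064 = 0.1332
O = 0.1262 / √(0.1490 × 0.1332) = 0.1262 / 0.14088 = 0.8958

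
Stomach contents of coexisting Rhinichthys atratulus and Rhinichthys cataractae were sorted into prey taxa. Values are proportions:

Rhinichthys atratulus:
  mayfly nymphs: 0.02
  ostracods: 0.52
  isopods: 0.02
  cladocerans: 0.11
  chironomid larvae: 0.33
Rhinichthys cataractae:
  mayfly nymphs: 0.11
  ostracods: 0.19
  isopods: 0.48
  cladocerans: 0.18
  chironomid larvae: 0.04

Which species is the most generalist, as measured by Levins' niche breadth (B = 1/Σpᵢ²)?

Rhinichthys cataractae

Σp_atraᵢ² = 0.02² + 0.52² + 0.02² + 0.11² + 0.33² = 0.0004 + 0.2704 + 0.0004 + 0.0121 + 0.1089 = 0.3922
B_atra = 1 / 0.3922 = 2.5497
Σp_cataᵢ² = 0.11² + 0.19² + 0.48² + 0.18² + 0.04² = 0.0121 + 0.0361 + 0.2304 + 0.0324 + 0.0016 = 0.3126
B_cata = 1 / 0.3126 = 3.1990
Highest B → broadest niche (most generalist): Rhinichthys cataractae (B = 3.20).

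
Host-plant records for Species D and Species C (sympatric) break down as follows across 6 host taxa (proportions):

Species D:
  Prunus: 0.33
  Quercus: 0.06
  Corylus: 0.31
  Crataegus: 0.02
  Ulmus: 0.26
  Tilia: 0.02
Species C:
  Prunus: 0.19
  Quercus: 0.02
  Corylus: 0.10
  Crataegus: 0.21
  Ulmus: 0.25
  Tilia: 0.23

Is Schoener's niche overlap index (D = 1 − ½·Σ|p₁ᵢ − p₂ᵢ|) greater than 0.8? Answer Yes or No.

Σ|p₁ᵢ − p₂ᵢ| = 0.14 + 0.04 + 0.21 + 0.19 + 0.01 + 0.21 = 0.80
D = 1 − ½ × 0.80 = 1 − 0.400 = 0.6000
D = 0.6000 < 0.8 → No.

No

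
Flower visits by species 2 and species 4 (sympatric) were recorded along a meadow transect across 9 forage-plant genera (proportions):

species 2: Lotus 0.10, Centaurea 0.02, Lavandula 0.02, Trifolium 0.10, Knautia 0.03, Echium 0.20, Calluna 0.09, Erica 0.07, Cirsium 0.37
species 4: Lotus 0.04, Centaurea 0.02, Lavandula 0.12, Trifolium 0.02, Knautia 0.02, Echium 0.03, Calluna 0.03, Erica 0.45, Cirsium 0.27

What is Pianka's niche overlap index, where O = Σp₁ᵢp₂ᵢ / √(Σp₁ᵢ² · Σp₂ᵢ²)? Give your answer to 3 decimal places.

Σ p₁ᵢp₂ᵢ = 0.0040 + 0.0004 + 0.0024 + 0.0020 + 0.0006 + 0.0060 + 0.0027 + 0.0315 + 0.0999 = 0.1495
Σp_1ᵢ² = 0.10² + 0.02² + 0.02² + 0.10² + 0.03² + 0.20² + 0.09² + 0.07² + 0.37² = 0.0100 + 0.0004 + 0.0004 + 0.0100 + 0.0009 + 0.0400 + 0.0081 + 0.0049 + 0.1369 = 0.2116
Σp_2ᵢ² = 0.04² + 0.02² + 0.12² + 0.02² + 0.02² + 0.03² + 0.03² + 0.45² + 0.27² = 0.0016 + 0.0004 + 0.0144 + 0.0004 + 0.0004 + 0.0009 + 0.0009 + 0.2025 + 0.0729 = 0.2944
O = 0.1495 / √(0.2116 × 0.2944) = 0.1495 / 0.249590 = 0.59898

0.599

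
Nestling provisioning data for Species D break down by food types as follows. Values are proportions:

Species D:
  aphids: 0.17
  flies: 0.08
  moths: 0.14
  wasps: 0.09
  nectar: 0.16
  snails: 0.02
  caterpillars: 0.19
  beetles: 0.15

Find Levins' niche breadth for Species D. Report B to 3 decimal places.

6.775

Σpᵢ² = 0.17² + 0.08² + 0.14² + 0.09² + 0.16² + 0.02² + 0.19² + 0.15² = 0.0289 + 0.0064 + 0.0196 + 0.0081 + 0.0256 + 0.0004 + 0.0361 + 0.0225 = 0.1476
B = 1 / 0.1476 = 6.77507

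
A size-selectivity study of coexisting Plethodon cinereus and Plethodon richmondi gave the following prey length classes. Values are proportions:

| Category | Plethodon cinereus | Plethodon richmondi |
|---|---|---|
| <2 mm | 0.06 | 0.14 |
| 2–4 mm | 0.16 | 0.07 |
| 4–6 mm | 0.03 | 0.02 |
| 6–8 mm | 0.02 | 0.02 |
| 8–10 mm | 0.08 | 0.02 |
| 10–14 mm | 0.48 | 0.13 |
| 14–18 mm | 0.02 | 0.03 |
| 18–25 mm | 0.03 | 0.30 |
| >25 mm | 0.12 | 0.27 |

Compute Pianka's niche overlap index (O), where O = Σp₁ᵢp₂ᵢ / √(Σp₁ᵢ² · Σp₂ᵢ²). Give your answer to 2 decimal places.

Σ p₁ᵢp₂ᵢ = 0.0084 + 0.0112 + 0.0006 + 0.0004 + 0.0016 + 0.0624 + 0.0006 + 0.0090 + 0.0324 = 0.1266
Σp_1ᵢ² = 0.06² + 0.16² + 0.03² + 0.02² + 0.08² + 0.48² + 0.02² + 0.03² + 0.12² = 0.0036 + 0.0256 + 0.0009 + 0.0004 + 0.0064 + 0.2304 + 0.0004 + 0.0009 + 0.0144 = 0.2830
Σp_2ᵢ² = 0.14² + 0.07² + 0.02² + 0.02² + 0.02² + 0.13² + 0.03² + 0.30² + 0.27² = 0.0196 + 0.0049 + 0.0004 + 0.0004 + 0.0004 + 0.0169 + 0.0009 + 0.0900 + 0.0729 = 0.2064
O = 0.1266 / √(0.2830 × 0.2064) = 0.1266 / 0.24168 = 0.5238

0.52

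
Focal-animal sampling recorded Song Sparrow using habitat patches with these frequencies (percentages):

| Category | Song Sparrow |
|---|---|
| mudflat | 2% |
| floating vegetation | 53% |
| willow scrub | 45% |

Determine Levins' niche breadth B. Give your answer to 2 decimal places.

2.07

Convert percentages to proportions (divide by 100).
Σpᵢ² = 0.02² + 0.53² + 0.45² = 0.0004 + 0.2809 + 0.2025 = 0.4838
B = 1 / 0.4838 = 2.0670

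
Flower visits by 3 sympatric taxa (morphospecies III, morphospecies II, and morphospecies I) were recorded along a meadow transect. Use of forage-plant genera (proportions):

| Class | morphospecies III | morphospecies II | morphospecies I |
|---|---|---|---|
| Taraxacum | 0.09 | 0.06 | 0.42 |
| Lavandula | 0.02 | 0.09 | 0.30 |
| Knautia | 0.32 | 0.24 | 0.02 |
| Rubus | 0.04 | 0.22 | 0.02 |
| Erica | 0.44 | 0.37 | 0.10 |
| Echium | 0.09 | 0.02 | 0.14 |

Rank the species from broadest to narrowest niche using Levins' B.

Σp_IIIᵢ² = 0.09² + 0.02² + 0.32² + 0.04² + 0.44² + 0.09² = 0.0081 + 0.0004 + 0.1024 + 0.0016 + 0.1936 + 0.0081 = 0.3142
B_III = 1 / 0.3142 = 3.1827
Σp_IIᵢ² = 0.06² + 0.09² + 0.24² + 0.22² + 0.37² + 0.02² = 0.0036 + 0.0081 + 0.0576 + 0.0484 + 0.1369 + 0.0004 = 0.2550
B_II = 1 / 0.2550 = 3.9216
Σp_Iᵢ² = 0.42² + 0.30² + 0.02² + 0.02² + 0.10² + 0.14² = 0.1764 + 0.0900 + 0.0004 + 0.0004 + 0.0100 + 0.0196 = 0.2968
B_I = 1 / 0.2968 = 3.3693
Ranking by B (broadest → narrowest): morphospecies II (3.92) > morphospecies I (3.37) > morphospecies III (3.18)

morphospecies II > morphospecies I > morphospecies III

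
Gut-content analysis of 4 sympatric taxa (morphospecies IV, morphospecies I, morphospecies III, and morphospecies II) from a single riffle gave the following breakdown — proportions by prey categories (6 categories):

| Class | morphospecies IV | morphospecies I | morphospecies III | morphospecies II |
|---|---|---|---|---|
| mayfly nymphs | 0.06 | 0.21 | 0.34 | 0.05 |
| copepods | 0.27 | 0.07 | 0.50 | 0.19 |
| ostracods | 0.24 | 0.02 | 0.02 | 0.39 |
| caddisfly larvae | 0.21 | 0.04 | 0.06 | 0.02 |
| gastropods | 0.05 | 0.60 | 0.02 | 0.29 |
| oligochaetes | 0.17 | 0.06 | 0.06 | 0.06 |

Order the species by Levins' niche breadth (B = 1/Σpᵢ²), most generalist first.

morphospecies IV > morphospecies II > morphospecies III > morphospecies I

Σp_IVᵢ² = 0.06² + 0.27² + 0.24² + 0.21² + 0.05² + 0.17² = 0.0036 + 0.0729 + 0.0576 + 0.0441 + 0.0025 + 0.0289 = 0.2096
B_IV = 1 / 0.2096 = 4.7710
Σp_Iᵢ² = 0.21² + 0.07² + 0.02² + 0.04² + 0.60² + 0.06² = 0.0441 + 0.0049 + 0.0004 + 0.0016 + 0.3600 + 0.0036 = 0.4146
B_I = 1 / 0.4146 = 2.4120
Σp_IIIᵢ² = 0.34² + 0.50² + 0.02² + 0.06² + 0.02² + 0.06² = 0.1156 + 0.2500 + 0.0004 + 0.0036 + 0.0004 + 0.0036 = 0.3736
B_III = 1 / 0.3736 = 2.6767
Σp_IIᵢ² = 0.05² + 0.19² + 0.39² + 0.02² + 0.29² + 0.06² = 0.0025 + 0.0361 + 0.1521 + 0.0004 + 0.0841 + 0.0036 = 0.2788
B_II = 1 / 0.2788 = 3.5868
Ranking by B (broadest → narrowest): morphospecies IV (4.77) > morphospecies II (3.59) > morphospecies III (2.68) > morphospecies I (2.41)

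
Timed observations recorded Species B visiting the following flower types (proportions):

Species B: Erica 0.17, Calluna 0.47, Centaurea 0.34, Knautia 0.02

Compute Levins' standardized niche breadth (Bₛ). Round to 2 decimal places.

Σpᵢ² = 0.17² + 0.47² + 0.34² + 0.02² = 0.0289 + 0.2209 + 0.1156 + 0.0004 = 0.3658
B = 1 / 0.3658 = 2.7337
Bₛ = (B − 1)/(n − 1) = (2.7337 − 1)/(4 − 1) = 1.7337/3 = 0.5779

0.58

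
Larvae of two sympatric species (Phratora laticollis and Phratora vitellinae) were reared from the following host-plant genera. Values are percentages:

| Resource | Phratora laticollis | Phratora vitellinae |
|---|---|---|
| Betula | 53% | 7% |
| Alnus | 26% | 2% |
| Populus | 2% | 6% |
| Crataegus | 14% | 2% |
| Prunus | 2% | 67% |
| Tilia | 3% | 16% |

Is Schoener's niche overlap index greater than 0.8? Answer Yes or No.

Convert percentages to proportions (divide by 100).
Σ|p₁ᵢ − p₂ᵢ| = 0.46 + 0.24 + 0.04 + 0.12 + 0.65 + 0.13 = 1.64
D = 1 − ½ × 1.64 = 1 − 0.820 = 0.1800
D = 0.1800 < 0.8 → No.

No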